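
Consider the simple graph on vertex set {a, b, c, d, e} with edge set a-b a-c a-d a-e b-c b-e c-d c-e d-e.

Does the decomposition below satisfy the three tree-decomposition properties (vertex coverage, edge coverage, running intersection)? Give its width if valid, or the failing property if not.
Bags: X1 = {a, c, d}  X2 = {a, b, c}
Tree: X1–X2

No — vertex e appears in no bag.

A tree decomposition must satisfy three properties: every vertex lies in some bag; for every edge, both endpoints lie together in some bag; and for every vertex, the bags containing it form a connected subtree. Here vertex e appears in no bag, so the decomposition is invalid.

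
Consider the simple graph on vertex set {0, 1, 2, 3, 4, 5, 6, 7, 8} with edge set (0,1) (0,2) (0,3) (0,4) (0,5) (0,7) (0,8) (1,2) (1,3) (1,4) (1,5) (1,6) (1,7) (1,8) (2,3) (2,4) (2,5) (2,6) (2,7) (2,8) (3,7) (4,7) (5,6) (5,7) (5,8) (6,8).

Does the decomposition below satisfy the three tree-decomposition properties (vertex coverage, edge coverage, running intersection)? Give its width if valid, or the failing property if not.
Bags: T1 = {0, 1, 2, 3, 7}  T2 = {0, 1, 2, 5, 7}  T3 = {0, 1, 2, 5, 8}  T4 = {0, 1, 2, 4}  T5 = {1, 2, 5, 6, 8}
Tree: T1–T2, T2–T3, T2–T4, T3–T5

A tree decomposition must satisfy three properties: every vertex lies in some bag; for every edge, both endpoints lie together in some bag; and for every vertex, the bags containing it form a connected subtree. Here edge (7,4) lies in no bag, so the decomposition is invalid.

No — edge (7,4) lies in no bag.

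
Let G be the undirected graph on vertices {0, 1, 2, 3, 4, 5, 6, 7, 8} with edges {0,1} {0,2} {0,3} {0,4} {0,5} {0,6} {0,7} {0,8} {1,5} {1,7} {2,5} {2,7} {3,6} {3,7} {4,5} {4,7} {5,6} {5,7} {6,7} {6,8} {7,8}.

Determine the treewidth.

3

A width-3 tree decomposition is:
Bags: B1 = {0, 5, 6, 7}  B2 = {0, 4, 5, 7}  B3 = {0, 2, 5, 7}  B4 = {0, 1, 5, 7}  B5 = {0, 6, 7, 8}  B6 = {0, 3, 6, 7}
Tree: B1–B2, B2–B3, B3–B4, B1–B5, B5–B6
The largest bag has 4 vertices, giving width 3; this decomposition certifies tw(G) ≤ 3. On the other hand G contains the 4-clique {0, 6, 7, 8}. A clique must lie in a single bag of any decomposition, so no decomposition can have width below 3. Combining the bounds, tw(G) = 3.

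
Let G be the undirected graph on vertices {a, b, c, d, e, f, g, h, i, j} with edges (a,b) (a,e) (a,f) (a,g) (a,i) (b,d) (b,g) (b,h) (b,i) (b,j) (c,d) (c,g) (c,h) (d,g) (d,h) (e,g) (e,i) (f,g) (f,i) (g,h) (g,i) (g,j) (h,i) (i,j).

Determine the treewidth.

3

A width-3 tree decomposition is:
Bags: B1 = {a, b, g, i}  B2 = {b, g, h, i}  B3 = {b, d, g, h}  B4 = {a, e, g, i}  B5 = {c, d, g, h}  B6 = {a, f, g, i}  B7 = {b, g, i, j}
Tree: B1–B2, B2–B3, B1–B4, B3–B5, B1–B6, B2–B7
Each bag holds 4 vertices, so the decomposition has width 3, which upper-bounds the treewidth. For the lower bound, the 4 vertices {c, d, g, h} are pairwise adjacent, and any tree decomposition puts a clique entirely inside one bag — forcing width ≥ 3. Hence tw(G) = 3 exactly.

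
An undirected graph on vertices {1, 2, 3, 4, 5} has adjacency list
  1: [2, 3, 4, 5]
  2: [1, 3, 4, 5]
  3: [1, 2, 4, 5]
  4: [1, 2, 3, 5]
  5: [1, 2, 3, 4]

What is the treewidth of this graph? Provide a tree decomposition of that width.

Treewidth 4.
One optimal decomposition is:
Bags: B1 = {1, 2, 3, 4, 5}
Tree: (single bag)

With just one bag of size 5, the width is 5 − 1 = 4, so tw(G) ≤ 4. On the other hand G contains the 5-clique {1, 2, 3, 4, 5}. A clique must lie in a single bag of any decomposition, so no decomposition can have width below 4. Combining the bounds, tw(G) = 4.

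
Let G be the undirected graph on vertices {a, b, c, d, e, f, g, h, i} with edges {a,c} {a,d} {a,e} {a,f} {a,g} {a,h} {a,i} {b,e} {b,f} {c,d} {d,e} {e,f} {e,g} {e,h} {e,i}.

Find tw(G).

A width-2 tree decomposition is:
Bags: B1 = {a, e, f}  B2 = {a, e, h}  B3 = {b, e, f}  B4 = {a, e, i}  B5 = {a, d, e}  B6 = {a, c, d}  B7 = {a, e, g}
Tree: B1–B2, B1–B3, B2–B4, B4–B5, B5–B6, B2–B7
Every bag has size at most 3, so the width is 3 − 1 = 2 and tw(G) ≤ 2. On the other hand G contains the 3-clique {a, d, e}. A clique must lie in a single bag of any decomposition, so no decomposition can have width below 2. The upper and lower bounds meet at 2, so that is the treewidth.

2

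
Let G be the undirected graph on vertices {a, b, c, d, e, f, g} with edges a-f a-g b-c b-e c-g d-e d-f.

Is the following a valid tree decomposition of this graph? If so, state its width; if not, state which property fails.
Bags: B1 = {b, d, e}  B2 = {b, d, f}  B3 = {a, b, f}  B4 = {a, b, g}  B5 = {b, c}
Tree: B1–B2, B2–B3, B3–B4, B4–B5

No — edge (g,c) lies in no bag.

A tree decomposition must satisfy three properties: every vertex lies in some bag; for every edge, both endpoints lie together in some bag; and for every vertex, the bags containing it form a connected subtree. Here edge (g,c) lies in no bag, so the decomposition is invalid.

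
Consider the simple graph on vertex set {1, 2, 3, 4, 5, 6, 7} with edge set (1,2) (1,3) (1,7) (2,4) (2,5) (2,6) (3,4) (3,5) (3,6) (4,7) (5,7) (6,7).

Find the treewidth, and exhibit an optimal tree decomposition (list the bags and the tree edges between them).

Treewidth 3.
One optimal decomposition is:
Bags: B1 = {2, 3, 5, 7}  B2 = {1, 2, 3, 7}  B3 = {2, 3, 6, 7}  B4 = {2, 3, 4, 7}
Tree: B1–B2, B2–B3, B3–B4

Each bag holds 4 vertices, so the decomposition has width 3, which upper-bounds the treewidth. For the lower bound: the 4 vertex sets {3,5}, {1,7}, {2}, {6} are disjoint, each induces a connected subgraph, and every pair is joined by at least one edge of G. Contracting each set to a single vertex therefore yields K_{4} as a minor, and since treewidth is minor-monotone, tw(G) ≥ tw(K_{4}) = 3. Combining the bounds, tw(G) = 3.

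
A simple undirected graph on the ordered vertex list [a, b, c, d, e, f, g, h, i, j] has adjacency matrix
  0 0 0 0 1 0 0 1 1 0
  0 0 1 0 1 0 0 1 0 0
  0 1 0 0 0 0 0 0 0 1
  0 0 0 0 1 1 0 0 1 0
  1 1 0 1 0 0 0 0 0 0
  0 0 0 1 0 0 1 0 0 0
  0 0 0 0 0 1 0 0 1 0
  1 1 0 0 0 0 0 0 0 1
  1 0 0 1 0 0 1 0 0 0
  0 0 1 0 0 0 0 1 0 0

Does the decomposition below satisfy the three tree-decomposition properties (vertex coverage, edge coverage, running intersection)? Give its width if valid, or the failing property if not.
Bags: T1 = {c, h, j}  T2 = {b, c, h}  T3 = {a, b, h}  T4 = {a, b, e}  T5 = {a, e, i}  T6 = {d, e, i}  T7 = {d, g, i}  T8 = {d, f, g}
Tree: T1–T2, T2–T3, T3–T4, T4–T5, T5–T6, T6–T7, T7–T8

Yes; width 2.

Checking the three conditions: (i) the bags cover all of {a, b, c, d, e, f, g, h, i, j}; (ii) for each edge, some bag contains both endpoints; (iii) the bags containing any fixed vertex form a subtree. All hold, so the decomposition is valid with width 3 − 1 = 2.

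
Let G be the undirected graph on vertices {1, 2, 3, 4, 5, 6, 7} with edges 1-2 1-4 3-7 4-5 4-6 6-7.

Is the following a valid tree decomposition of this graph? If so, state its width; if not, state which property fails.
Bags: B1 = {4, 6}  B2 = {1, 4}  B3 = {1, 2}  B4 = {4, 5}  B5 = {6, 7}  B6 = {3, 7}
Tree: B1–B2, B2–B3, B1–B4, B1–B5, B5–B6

Every vertex of G appears in some bag (union = {1, 2, 3, 4, 5, 6, 7}); every edge is covered by a bag; and for each vertex v the set of bags containing v is connected in the bag tree. The decomposition is therefore valid. The largest bag has 2 vertices, so the width is 1.

Yes; width 1.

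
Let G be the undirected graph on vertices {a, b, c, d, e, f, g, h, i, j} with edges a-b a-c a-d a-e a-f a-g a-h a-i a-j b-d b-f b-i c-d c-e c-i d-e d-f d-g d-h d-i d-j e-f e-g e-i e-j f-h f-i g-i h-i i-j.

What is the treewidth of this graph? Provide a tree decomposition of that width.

Treewidth 4.
Bags: B1 = {a, c, d, e, i}  B2 = {a, d, e, f, i}  B3 = {a, b, d, f, i}  B4 = {a, d, e, g, i}  B5 = {a, d, f, h, i}  B6 = {a, d, e, i, j}
Tree: B1–B2, B2–B3, B1–B4, B3–B5, B4–B6

The largest bag has 5 vertices, giving width 4; this decomposition certifies tw(G) ≤ 4. Conversely, {a, d, e, g, i} is a clique of size 5, and the vertices of any clique must share a bag in every tree decomposition; so some bag has ≥ 5 vertices and tw(G) ≥ 4. The upper and lower bounds meet at 4, so that is the treewidth.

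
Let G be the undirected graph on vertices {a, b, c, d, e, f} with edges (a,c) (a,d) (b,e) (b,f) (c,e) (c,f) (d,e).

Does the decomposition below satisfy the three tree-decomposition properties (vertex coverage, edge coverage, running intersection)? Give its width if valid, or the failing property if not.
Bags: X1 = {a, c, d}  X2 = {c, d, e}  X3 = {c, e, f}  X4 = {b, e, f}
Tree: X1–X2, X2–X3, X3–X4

Vertex coverage: the bags together contain {a, b, c, d, e, f}, the full vertex set. Edge coverage: each edge of G has both endpoints in at least one bag. Running intersection: for every vertex, the bags containing it form a connected subtree. All three properties hold, so this is a valid tree decomposition of width max|bag| − 1 = 2, and hence tw(G) ≤ 2.

Yes; width 2.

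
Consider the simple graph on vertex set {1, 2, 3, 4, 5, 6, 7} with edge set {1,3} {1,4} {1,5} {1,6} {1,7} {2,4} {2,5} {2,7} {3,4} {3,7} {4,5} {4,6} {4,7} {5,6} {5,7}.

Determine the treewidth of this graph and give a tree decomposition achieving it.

The largest bag has 4 vertices, giving width 3; this decomposition certifies tw(G) ≤ 3. Conversely, {1, 3, 4, 7} is a clique of size 4, and the vertices of any clique must share a bag in every tree decomposition; so some bag has ≥ 4 vertices and tw(G) ≥ 3. Hence tw(G) = 3 exactly.

Treewidth 3.
One such decomposition:
Bags: B1 = {1, 4, 5, 7}  B2 = {2, 4, 5, 7}  B3 = {1, 3, 4, 7}  B4 = {1, 4, 5, 6}
Tree: B1–B2, B1–B3, B1–B4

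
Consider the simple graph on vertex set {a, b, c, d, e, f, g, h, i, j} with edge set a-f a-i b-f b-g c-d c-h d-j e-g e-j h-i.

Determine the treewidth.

2

A width-2 tree decomposition is:
Bags: B1 = {c, h, i}  B2 = {c, d, i}  B3 = {d, i, j}  B4 = {e, i, j}  B5 = {e, g, i}  B6 = {b, g, i}  B7 = {b, f, i}  B8 = {a, f, i}
Tree: B1–B2, B2–B3, B3–B4, B4–B5, B5–B6, B6–B7, B7–B8
Each bag holds 3 vertices, so the decomposition has width 2, which upper-bounds the treewidth. Since i–h–c–d–j–e–g–b–f–a–i is a cycle in G, G is not acyclic. Forests are exactly the graphs of treewidth ≤ 1, so tw(G) ≥ 2. The upper and lower bounds meet at 2, so that is the treewidth.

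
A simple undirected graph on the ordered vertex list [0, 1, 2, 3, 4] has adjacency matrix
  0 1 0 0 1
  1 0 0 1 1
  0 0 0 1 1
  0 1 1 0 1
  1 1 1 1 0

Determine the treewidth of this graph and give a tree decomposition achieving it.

Each bag holds 3 vertices, so the decomposition has width 2, which upper-bounds the treewidth. For the lower bound, the 3 vertices {0, 1, 4} are pairwise adjacent, and any tree decomposition puts a clique entirely inside one bag — forcing width ≥ 2. Therefore the treewidth is 2.

Treewidth 2.
Bags: B1 = {0, 1, 4}  B2 = {1, 3, 4}  B3 = {2, 3, 4}
Tree: B1–B2, B2–B3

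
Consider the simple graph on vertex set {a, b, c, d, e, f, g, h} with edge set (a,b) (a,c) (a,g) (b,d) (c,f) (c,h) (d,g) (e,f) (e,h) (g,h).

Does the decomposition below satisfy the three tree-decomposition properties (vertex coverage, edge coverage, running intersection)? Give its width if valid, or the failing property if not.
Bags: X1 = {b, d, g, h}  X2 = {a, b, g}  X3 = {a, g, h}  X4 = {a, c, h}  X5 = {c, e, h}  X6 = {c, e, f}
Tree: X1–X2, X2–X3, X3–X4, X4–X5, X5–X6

No — bags containing vertex h are not connected in the tree.

A tree decomposition must satisfy three properties: every vertex lies in some bag; for every edge, both endpoints lie together in some bag; and for every vertex, the bags containing it form a connected subtree. Here bags containing vertex h are not connected in the tree, so the decomposition is invalid.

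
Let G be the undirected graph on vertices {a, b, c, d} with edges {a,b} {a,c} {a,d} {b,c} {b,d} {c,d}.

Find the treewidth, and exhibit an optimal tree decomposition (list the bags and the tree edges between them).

Treewidth 3.
Bags: B1 = {a, b, c, d}
Tree: (single bag)

With just one bag of size 4, the width is 4 − 1 = 3, so tw(G) ≤ 3. Conversely, {a, b, c, d} is a clique of size 4, and the vertices of any clique must share a bag in every tree decomposition; so some bag has ≥ 4 vertices and tw(G) ≥ 3. Combining the bounds, tw(G) = 3.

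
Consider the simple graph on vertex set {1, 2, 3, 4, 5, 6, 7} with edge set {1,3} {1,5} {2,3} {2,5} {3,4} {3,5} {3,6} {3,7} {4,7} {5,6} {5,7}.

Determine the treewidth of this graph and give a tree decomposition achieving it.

Treewidth 2.
One such decomposition:
Bags: B1 = {3, 5, 6}  B2 = {1, 3, 5}  B3 = {3, 5, 7}  B4 = {3, 4, 7}  B5 = {2, 3, 5}
Tree: B1–B2, B2–B3, B3–B4, B3–B5

The largest bag has 3 vertices, giving width 2; this decomposition certifies tw(G) ≤ 2. For the lower bound, the 3 vertices {3, 4, 7} are pairwise adjacent, and any tree decomposition puts a clique entirely inside one bag — forcing width ≥ 2. Therefore the treewidth is 2.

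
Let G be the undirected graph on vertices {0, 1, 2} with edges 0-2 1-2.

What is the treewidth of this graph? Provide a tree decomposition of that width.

Treewidth 1.
One optimal decomposition is:
Bags: B1 = {1, 2}  B2 = {0, 2}
Tree: B1–B2

The largest bag has 2 vertices, giving width 1; this decomposition certifies tw(G) ≤ 1. Any graph with an edge has treewidth ≥ 1, and G has the edge 1–2. Hence tw(G) = 1 exactly.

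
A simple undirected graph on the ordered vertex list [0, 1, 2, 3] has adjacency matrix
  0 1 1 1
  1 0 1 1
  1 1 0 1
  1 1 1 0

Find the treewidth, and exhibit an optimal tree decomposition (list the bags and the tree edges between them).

Treewidth 3.
One optimal decomposition is:
Bags: B1 = {0, 1, 2, 3}
Tree: (single bag)

With just one bag of size 4, the width is 4 − 1 = 3, so tw(G) ≤ 3. On the other hand G contains the 4-clique {0, 1, 2, 3}. A clique must lie in a single bag of any decomposition, so no decomposition can have width below 3. Therefore the treewidth is 3.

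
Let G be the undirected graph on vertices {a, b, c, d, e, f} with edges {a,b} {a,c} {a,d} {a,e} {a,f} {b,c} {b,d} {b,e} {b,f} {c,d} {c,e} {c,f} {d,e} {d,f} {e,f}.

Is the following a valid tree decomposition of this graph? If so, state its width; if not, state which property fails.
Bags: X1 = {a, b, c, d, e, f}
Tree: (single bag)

Yes; width 5.

Checking the three conditions: (i) the bags cover all of {a, b, c, d, e, f}; (ii) for each edge, some bag contains both endpoints; (iii) the bags containing any fixed vertex form a subtree. All hold, so the decomposition is valid with width 6 − 1 = 5.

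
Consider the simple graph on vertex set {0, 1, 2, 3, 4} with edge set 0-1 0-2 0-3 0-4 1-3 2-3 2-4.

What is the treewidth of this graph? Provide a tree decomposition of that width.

Each bag holds 3 vertices, so the decomposition has width 2, which upper-bounds the treewidth. Conversely, {0, 1, 3} is a clique of size 3, and the vertices of any clique must share a bag in every tree decomposition; so some bag has ≥ 3 vertices and tw(G) ≥ 2. Combining the bounds, tw(G) = 2.

Treewidth 2.
Bags: B1 = {0, 2, 3}  B2 = {0, 1, 3}  B3 = {0, 2, 4}
Tree: B1–B2, B1–B3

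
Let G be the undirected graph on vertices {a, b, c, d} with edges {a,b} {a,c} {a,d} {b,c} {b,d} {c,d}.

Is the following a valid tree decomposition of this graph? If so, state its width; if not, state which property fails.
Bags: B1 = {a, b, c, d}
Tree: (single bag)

Yes; width 3.

Every vertex of G appears in some bag (union = {a, b, c, d}); every edge is covered by a bag; and for each vertex v the set of bags containing v is connected in the bag tree. The decomposition is therefore valid. The largest bag has 4 vertices, so the width is 3.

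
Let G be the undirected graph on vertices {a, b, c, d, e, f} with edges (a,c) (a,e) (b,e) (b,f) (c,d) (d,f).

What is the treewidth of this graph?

A width-2 tree decomposition is:
Bags: B1 = {c, d, f}  B2 = {b, c, f}  B3 = {b, c, e}  B4 = {a, c, e}
Tree: B1–B2, B2–B3, B3–B4
Each bag holds 3 vertices, so the decomposition has width 2, which upper-bounds the treewidth. The edges c–d–f–b–e–a–c form a cycle, so G is not a tree and its treewidth is at least 2. Combining the bounds, tw(G) = 2.

2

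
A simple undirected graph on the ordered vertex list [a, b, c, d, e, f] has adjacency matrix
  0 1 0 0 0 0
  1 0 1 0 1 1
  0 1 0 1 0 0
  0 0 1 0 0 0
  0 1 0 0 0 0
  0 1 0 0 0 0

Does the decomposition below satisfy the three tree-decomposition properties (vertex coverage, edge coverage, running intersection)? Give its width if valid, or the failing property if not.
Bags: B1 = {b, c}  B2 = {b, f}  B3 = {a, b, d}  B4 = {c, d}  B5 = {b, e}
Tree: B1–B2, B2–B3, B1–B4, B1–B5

A tree decomposition must satisfy three properties: every vertex lies in some bag; for every edge, both endpoints lie together in some bag; and for every vertex, the bags containing it form a connected subtree. Here bags containing vertex d are not connected in the tree, so the decomposition is invalid.

No — bags containing vertex d are not connected in the tree.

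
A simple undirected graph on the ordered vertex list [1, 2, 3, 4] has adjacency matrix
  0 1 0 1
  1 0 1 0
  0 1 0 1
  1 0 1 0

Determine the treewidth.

2

A width-2 tree decomposition is:
Bags: B1 = {1, 2, 4}  B2 = {2, 3, 4}
Tree: B1–B2
The largest bag has 3 vertices, giving width 2; this decomposition certifies tw(G) ≤ 2. For the lower bound, G contains the cycle 2–1–4–3–2, so G is not a forest; only forests have treewidth ≤ 1, hence tw(G) ≥ 2. Therefore the treewidth is 2.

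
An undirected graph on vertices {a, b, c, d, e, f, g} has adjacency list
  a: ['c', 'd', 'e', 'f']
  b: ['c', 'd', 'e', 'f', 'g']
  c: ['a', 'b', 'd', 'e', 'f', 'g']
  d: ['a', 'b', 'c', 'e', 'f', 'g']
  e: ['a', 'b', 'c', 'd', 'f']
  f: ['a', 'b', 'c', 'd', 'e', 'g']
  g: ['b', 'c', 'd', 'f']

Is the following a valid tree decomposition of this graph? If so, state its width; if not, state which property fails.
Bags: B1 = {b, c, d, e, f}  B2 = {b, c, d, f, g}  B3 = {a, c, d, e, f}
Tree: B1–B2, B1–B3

Every vertex of G appears in some bag (union = {a, b, c, d, e, f, g}); every edge is covered by a bag; and for each vertex v the set of bags containing v is connected in the bag tree. The decomposition is therefore valid. The largest bag has 5 vertices, so the width is 4.

Yes; width 4.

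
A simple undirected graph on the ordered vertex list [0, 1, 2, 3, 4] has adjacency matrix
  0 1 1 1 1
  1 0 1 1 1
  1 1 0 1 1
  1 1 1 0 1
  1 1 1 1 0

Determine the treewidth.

4

A width-4 tree decomposition is:
Bags: B1 = {0, 1, 2, 3, 4}
Tree: (single bag)
A single bag containing all 5 vertices is trivially a valid decomposition of width 4. On the other hand G contains the 5-clique {0, 1, 2, 3, 4}. A clique must lie in a single bag of any decomposition, so no decomposition can have width below 4. Therefore the treewidth is 4.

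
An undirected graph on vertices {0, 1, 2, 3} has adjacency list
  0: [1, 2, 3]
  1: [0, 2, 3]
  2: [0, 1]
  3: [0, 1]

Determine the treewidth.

A width-2 tree decomposition is:
Bags: B1 = {0, 1, 2}  B2 = {0, 1, 3}
Tree: B1–B2
Each bag holds 3 vertices, so the decomposition has width 2, which upper-bounds the treewidth. On the other hand G contains the 3-clique {0, 1, 2}. A clique must lie in a single bag of any decomposition, so no decomposition can have width below 2. Therefore the treewidth is 2.

2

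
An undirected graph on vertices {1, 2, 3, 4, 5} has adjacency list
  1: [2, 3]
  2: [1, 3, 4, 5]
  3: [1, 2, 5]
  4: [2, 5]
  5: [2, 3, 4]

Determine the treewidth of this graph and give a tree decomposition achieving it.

Treewidth 2.
One optimal decomposition is:
Bags: B1 = {1, 2, 3}  B2 = {2, 3, 5}  B3 = {2, 4, 5}
Tree: B1–B2, B2–B3

Every bag has size at most 3, so the width is 3 − 1 = 2 and tw(G) ≤ 2. On the other hand G contains the 3-clique {1, 2, 3}. A clique must lie in a single bag of any decomposition, so no decomposition can have width below 2. The upper and lower bounds meet at 2, so that is the treewidth.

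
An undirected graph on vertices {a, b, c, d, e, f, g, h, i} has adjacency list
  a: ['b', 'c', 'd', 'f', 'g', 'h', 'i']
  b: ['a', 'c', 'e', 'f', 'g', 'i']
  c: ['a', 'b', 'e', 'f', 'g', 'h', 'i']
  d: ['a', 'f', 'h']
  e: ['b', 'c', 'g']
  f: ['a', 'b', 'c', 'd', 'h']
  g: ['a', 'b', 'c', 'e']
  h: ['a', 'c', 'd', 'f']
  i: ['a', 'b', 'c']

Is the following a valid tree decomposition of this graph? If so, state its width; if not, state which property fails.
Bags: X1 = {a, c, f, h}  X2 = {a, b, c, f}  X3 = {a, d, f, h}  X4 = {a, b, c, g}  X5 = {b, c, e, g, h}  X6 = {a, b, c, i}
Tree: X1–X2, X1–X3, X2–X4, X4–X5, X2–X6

No — bags containing vertex h are not connected in the tree.

A tree decomposition must satisfy three properties: every vertex lies in some bag; for every edge, both endpoints lie together in some bag; and for every vertex, the bags containing it form a connected subtree. Here bags containing vertex h are not connected in the tree, so the decomposition is invalid.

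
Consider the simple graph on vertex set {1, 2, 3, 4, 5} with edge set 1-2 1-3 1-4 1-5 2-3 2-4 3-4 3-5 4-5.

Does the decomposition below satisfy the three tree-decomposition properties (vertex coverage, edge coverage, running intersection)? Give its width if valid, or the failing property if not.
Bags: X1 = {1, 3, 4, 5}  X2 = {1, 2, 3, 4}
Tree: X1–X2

Yes; width 3.

Every vertex of G appears in some bag (union = {1, 2, 3, 4, 5}); every edge is covered by a bag; and for each vertex v the set of bags containing v is connected in the bag tree. The decomposition is therefore valid. The largest bag has 4 vertices, so the width is 3.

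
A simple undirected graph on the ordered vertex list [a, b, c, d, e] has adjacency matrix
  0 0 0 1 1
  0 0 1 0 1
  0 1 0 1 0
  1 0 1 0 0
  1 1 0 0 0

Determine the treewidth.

2

A width-2 tree decomposition is:
Bags: B1 = {a, d, e}  B2 = {c, d, e}  B3 = {b, c, e}
Tree: B1–B2, B2–B3
Each bag holds 3 vertices, so the decomposition has width 2, which upper-bounds the treewidth. Since e–a–d–c–b–e is a cycle in G, G is not acyclic. Forests are exactly the graphs of treewidth ≤ 1, so tw(G) ≥ 2. Combining the bounds, tw(G) = 2.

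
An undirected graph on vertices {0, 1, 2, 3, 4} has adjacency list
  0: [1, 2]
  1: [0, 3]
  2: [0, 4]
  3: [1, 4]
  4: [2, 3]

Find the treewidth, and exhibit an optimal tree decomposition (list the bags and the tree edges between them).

Treewidth 2.
Bags: B1 = {0, 2, 4}  B2 = {0, 1, 4}  B3 = {1, 3, 4}
Tree: B1–B2, B2–B3

The largest bag has 3 vertices, giving width 2; this decomposition certifies tw(G) ≤ 2. Since 4–2–0–1–3–4 is a cycle in G, G is not acyclic. Forests are exactly the graphs of treewidth ≤ 1, so tw(G) ≥ 2. The upper and lower bounds meet at 2, so that is the treewidth.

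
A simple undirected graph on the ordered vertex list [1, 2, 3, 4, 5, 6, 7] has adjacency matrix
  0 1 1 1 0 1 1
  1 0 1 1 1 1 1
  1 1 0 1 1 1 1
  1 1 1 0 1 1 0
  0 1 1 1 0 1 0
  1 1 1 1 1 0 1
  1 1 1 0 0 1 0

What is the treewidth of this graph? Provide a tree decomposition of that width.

Each bag holds 5 vertices, so the decomposition has width 4, which upper-bounds the treewidth. For the lower bound, the 5 vertices {1, 2, 3, 4, 6} are pairwise adjacent, and any tree decomposition puts a clique entirely inside one bag — forcing width ≥ 4. The upper and lower bounds meet at 4, so that is the treewidth.

Treewidth 4.
One optimal decomposition is:
Bags: B1 = {1, 2, 3, 4, 6}  B2 = {2, 3, 4, 5, 6}  B3 = {1, 2, 3, 6, 7}
Tree: B1–B2, B1–B3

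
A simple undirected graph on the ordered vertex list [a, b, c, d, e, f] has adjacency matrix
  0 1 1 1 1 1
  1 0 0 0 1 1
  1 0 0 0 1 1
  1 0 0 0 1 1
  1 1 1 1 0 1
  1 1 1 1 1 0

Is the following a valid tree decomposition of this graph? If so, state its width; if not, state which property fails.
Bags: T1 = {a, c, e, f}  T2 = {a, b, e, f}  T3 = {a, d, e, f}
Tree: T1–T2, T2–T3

Vertex coverage: the bags together contain {a, b, c, d, e, f}, the full vertex set. Edge coverage: each edge of G has both endpoints in at least one bag. Running intersection: for every vertex, the bags containing it form a connected subtree. All three properties hold, so this is a valid tree decomposition of width max|bag| − 1 = 3, and hence tw(G) ≤ 3.

Yes; width 3.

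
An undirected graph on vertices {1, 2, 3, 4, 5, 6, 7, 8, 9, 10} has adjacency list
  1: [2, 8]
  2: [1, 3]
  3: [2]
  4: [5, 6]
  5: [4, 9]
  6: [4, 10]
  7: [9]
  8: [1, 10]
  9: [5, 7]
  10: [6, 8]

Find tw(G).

A width-1 tree decomposition is:
Bags: B1 = {2, 3}  B2 = {1, 2}  B3 = {1, 8}  B4 = {8, 10}  B5 = {6, 10}  B6 = {4, 6}  B7 = {4, 5}  B8 = {5, 9}  B9 = {7, 9}
Tree: B1–B2, B2–B3, B3–B4, B4–B5, B5–B6, B6–B7, B7–B8, B8–B9
Each bag holds 2 vertices, so the decomposition has width 1, which upper-bounds the treewidth. Any graph with an edge has treewidth ≥ 1, and G has the edge 3–2. Therefore the treewidth is 1.

1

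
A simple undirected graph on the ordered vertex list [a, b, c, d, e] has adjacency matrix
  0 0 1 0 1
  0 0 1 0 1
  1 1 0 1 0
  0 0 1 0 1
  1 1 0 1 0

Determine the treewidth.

2

A width-2 tree decomposition is:
Bags: B1 = {a, c, e}  B2 = {c, d, e}  B3 = {b, c, e}
Tree: B1–B2, B2–B3
Each bag holds 3 vertices, so the decomposition has width 2, which upper-bounds the treewidth. For the lower bound, G contains the cycle a–e–d–c–a, so G is not a forest; only forests have treewidth ≤ 1, hence tw(G) ≥ 2. Hence tw(G) = 2 exactly.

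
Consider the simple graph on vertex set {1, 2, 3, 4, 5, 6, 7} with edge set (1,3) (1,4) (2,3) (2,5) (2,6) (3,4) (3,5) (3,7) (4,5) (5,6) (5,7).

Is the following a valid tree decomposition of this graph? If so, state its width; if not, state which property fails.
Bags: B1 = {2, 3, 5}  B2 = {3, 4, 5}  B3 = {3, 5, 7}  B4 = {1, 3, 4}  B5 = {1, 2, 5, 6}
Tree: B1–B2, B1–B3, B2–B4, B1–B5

No — bags containing vertex 1 are not connected in the tree.

A tree decomposition must satisfy three properties: every vertex lies in some bag; for every edge, both endpoints lie together in some bag; and for every vertex, the bags containing it form a connected subtree. Here bags containing vertex 1 are not connected in the tree, so the decomposition is invalid.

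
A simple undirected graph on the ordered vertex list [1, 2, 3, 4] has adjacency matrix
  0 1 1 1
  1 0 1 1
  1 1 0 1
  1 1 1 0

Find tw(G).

3

A width-3 tree decomposition is:
Bags: B1 = {1, 2, 3, 4}
Tree: (single bag)
With just one bag of size 4, the width is 4 − 1 = 3, so tw(G) ≤ 3. For the lower bound, the 4 vertices {1, 2, 3, 4} are pairwise adjacent, and any tree decomposition puts a clique entirely inside one bag — forcing width ≥ 3. Combining the bounds, tw(G) = 3.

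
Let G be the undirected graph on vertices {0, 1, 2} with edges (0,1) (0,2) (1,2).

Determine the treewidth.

2

A width-2 tree decomposition is:
Bags: B1 = {0, 1, 2}
Tree: (single bag)
A single bag containing all 3 vertices is trivially a valid decomposition of width 2. On the other hand G contains the 3-clique {0, 1, 2}. A clique must lie in a single bag of any decomposition, so no decomposition can have width below 2. Hence tw(G) = 2 exactly.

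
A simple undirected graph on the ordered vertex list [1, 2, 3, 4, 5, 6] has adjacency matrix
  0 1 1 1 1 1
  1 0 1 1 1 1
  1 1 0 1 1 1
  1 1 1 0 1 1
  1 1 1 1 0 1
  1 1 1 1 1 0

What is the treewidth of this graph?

A width-5 tree decomposition is:
Bags: B1 = {1, 2, 3, 4, 5, 6}
Tree: (single bag)
With just one bag of size 6, the width is 6 − 1 = 5, so tw(G) ≤ 5. Conversely, {1, 2, 3, 4, 5, 6} is a clique of size 6, and the vertices of any clique must share a bag in every tree decomposition; so some bag has ≥ 6 vertices and tw(G) ≥ 5. Therefore the treewidth is 5.

5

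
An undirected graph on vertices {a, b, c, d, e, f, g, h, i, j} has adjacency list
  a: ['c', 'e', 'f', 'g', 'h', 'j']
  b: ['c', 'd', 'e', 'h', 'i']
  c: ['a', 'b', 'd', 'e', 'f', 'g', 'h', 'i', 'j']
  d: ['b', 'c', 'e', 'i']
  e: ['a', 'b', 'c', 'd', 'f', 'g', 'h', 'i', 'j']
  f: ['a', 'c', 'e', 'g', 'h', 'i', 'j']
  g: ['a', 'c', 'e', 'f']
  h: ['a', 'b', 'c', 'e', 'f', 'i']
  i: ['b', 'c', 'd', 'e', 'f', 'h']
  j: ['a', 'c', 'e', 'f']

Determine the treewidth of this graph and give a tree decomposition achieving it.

Each bag holds 5 vertices, so the decomposition has width 4, which upper-bounds the treewidth. On the other hand G contains the 5-clique {b, c, d, e, i}. A clique must lie in a single bag of any decomposition, so no decomposition can have width below 4. Therefore the treewidth is 4.

Treewidth 4.
Bags: B1 = {c, e, f, h, i}  B2 = {a, c, e, f, h}  B3 = {b, c, e, h, i}  B4 = {b, c, d, e, i}  B5 = {a, c, e, f, g}  B6 = {a, c, e, f, j}
Tree: B1–B2, B1–B3, B3–B4, B2–B5, B2–B6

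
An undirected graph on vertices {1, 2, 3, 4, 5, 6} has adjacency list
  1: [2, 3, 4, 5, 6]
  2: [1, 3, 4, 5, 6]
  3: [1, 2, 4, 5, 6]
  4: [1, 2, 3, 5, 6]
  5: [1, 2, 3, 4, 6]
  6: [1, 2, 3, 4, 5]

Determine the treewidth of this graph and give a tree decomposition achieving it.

Treewidth 5.
One optimal decomposition is:
Bags: B1 = {1, 2, 3, 4, 5, 6}
Tree: (single bag)

With just one bag of size 6, the width is 6 − 1 = 5, so tw(G) ≤ 5. Conversely, {1, 2, 3, 4, 5, 6} is a clique of size 6, and the vertices of any clique must share a bag in every tree decomposition; so some bag has ≥ 6 vertices and tw(G) ≥ 5. Combining the bounds, tw(G) = 5.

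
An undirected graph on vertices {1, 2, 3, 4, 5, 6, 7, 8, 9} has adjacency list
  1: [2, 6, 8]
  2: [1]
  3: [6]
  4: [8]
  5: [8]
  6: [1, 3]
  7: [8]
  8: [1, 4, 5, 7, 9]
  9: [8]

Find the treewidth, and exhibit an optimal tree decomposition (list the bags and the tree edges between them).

The largest bag has 2 vertices, giving width 1; this decomposition certifies tw(G) ≤ 1. Since G has at least one edge (e.g. 8–1), it is not an edgeless graph, so tw(G) ≥ 1. Combining the bounds, tw(G) = 1.

Treewidth 1.
Bags: B1 = {1, 8}  B2 = {8, 9}  B3 = {1, 6}  B4 = {4, 8}  B5 = {5, 8}  B6 = {3, 6}  B7 = {7, 8}  B8 = {1, 2}
Tree: B1–B2, B1–B3, B1–B4, B2–B5, B3–B6, B4–B7, B1–B8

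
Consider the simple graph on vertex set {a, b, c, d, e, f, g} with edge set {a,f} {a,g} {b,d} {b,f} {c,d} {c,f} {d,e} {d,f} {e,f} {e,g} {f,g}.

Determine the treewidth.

2

A width-2 tree decomposition is:
Bags: B1 = {d, e, f}  B2 = {e, f, g}  B3 = {a, f, g}  B4 = {b, d, f}  B5 = {c, d, f}
Tree: B1–B2, B2–B3, B1–B4, B4–B5
Every bag has size at most 3, so the width is 3 − 1 = 2 and tw(G) ≤ 2. For the lower bound, the 3 vertices {d, e, f} are pairwise adjacent, and any tree decomposition puts a clique entirely inside one bag — forcing width ≥ 2. The upper and lower bounds meet at 2, so that is the treewidth.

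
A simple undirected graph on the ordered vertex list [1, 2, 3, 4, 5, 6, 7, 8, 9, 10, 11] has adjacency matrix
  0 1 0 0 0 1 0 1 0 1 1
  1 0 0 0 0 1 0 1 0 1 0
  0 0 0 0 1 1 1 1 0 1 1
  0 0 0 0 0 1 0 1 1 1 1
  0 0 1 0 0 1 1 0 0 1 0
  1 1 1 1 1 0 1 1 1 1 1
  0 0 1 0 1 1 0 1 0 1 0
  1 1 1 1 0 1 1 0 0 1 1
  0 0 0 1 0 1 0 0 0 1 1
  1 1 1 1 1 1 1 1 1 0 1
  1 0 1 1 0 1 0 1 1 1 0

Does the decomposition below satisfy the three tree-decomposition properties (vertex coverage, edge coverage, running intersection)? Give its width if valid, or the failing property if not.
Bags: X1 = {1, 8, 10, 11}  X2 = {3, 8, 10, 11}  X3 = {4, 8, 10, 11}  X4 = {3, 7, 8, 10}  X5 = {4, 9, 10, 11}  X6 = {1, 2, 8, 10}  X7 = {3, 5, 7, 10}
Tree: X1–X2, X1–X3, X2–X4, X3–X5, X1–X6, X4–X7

No — vertex 6 appears in no bag.

A tree decomposition must satisfy three properties: every vertex lies in some bag; for every edge, both endpoints lie together in some bag; and for every vertex, the bags containing it form a connected subtree. Here vertex 6 appears in no bag, so the decomposition is invalid.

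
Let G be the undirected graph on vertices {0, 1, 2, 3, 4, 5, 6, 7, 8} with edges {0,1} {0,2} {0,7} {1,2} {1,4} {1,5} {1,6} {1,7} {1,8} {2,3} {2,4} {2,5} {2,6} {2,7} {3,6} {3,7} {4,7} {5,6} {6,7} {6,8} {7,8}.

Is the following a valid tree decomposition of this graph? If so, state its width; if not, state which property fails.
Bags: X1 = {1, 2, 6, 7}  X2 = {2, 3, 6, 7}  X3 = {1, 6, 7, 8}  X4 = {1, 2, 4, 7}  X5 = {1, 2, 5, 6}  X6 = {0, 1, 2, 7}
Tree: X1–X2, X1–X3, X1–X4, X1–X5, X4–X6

Yes; width 3.

Every vertex of G appears in some bag (union = {0, 1, 2, 3, 4, 5, 6, 7, 8}); every edge is covered by a bag; and for each vertex v the set of bags containing v is connected in the bag tree. The decomposition is therefore valid. The largest bag has 4 vertices, so the width is 3.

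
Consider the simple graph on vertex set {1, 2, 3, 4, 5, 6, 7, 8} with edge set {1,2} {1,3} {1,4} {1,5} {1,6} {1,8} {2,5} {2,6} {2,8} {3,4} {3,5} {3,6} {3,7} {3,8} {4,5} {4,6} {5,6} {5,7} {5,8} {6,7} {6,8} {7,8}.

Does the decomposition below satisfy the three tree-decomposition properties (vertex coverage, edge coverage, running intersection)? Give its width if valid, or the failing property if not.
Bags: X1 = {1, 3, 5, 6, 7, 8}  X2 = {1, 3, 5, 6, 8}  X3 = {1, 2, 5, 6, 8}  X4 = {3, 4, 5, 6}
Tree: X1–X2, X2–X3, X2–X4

No — edge (1,4) lies in no bag.

A tree decomposition must satisfy three properties: every vertex lies in some bag; for every edge, both endpoints lie together in some bag; and for every vertex, the bags containing it form a connected subtree. Here edge (1,4) lies in no bag, so the decomposition is invalid.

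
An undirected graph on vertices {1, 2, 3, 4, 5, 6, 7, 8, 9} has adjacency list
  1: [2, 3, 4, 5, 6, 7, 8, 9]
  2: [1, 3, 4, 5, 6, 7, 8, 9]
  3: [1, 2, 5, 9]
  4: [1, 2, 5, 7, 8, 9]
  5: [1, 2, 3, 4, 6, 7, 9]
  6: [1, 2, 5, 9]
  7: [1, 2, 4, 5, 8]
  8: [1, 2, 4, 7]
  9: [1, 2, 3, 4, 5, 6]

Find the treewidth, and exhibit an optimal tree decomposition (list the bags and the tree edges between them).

Each bag holds 5 vertices, so the decomposition has width 4, which upper-bounds the treewidth. Conversely, {1, 2, 4, 7, 8} is a clique of size 5, and the vertices of any clique must share a bag in every tree decomposition; so some bag has ≥ 5 vertices and tw(G) ≥ 4. Therefore the treewidth is 4.

Treewidth 4.
Bags: B1 = {1, 2, 4, 5, 7}  B2 = {1, 2, 4, 5, 9}  B3 = {1, 2, 3, 5, 9}  B4 = {1, 2, 5, 6, 9}  B5 = {1, 2, 4, 7, 8}
Tree: B1–B2, B2–B3, B2–B4, B1–B5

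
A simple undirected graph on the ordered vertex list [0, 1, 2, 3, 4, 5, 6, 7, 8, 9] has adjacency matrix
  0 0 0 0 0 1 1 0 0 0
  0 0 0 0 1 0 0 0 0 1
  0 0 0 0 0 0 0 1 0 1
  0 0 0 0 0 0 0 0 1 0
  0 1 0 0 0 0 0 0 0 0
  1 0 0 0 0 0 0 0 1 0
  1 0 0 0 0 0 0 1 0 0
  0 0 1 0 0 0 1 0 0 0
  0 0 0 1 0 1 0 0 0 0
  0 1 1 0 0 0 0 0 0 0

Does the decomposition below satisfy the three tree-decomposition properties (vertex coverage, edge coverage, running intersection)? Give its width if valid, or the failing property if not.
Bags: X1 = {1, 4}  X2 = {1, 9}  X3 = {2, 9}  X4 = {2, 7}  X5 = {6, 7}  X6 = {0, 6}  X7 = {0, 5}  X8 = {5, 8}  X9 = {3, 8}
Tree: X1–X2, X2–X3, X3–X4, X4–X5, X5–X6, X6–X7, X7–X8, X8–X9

Vertex coverage: the bags together contain {0, 1, 2, 3, 4, 5, 6, 7, 8, 9}, the full vertex set. Edge coverage: each edge of G has both endpoints in at least one bag. Running intersection: for every vertex, the bags containing it form a connected subtree. All three properties hold, so this is a valid tree decomposition of width max|bag| − 1 = 1, and hence tw(G) ≤ 1.

Yes; width 1.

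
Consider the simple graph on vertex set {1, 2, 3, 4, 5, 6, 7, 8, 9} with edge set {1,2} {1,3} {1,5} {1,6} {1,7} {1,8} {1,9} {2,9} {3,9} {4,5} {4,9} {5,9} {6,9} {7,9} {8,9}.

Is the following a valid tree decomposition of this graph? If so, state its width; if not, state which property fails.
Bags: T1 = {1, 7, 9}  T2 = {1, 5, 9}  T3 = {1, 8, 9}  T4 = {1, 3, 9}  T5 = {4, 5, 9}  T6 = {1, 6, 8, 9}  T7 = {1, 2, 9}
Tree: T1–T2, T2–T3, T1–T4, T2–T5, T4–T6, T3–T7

A tree decomposition must satisfy three properties: every vertex lies in some bag; for every edge, both endpoints lie together in some bag; and for every vertex, the bags containing it form a connected subtree. Here bags containing vertex 8 are not connected in the tree, so the decomposition is invalid.

No — bags containing vertex 8 are not connected in the tree.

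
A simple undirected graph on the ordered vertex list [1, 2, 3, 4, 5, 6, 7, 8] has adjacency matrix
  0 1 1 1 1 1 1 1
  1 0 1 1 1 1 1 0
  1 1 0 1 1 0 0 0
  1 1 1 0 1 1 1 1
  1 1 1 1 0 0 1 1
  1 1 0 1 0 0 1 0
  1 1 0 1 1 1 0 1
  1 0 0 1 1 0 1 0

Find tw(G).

A width-4 tree decomposition is:
Bags: B1 = {1, 2, 4, 5, 7}  B2 = {1, 2, 3, 4, 5}  B3 = {1, 4, 5, 7, 8}  B4 = {1, 2, 4, 6, 7}
Tree: B1–B2, B1–B3, B1–B4
The largest bag has 5 vertices, giving width 4; this decomposition certifies tw(G) ≤ 4. On the other hand G contains the 5-clique {1, 4, 5, 7, 8}. A clique must lie in a single bag of any decomposition, so no decomposition can have width below 4. Hence tw(G) = 4 exactly.

4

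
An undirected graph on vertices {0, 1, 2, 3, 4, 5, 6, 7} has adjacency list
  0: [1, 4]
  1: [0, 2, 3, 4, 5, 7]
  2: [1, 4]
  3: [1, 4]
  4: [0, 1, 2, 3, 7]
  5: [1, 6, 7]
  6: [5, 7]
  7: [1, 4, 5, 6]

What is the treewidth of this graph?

A width-2 tree decomposition is:
Bags: B1 = {1, 4, 7}  B2 = {1, 5, 7}  B3 = {5, 6, 7}  B4 = {1, 2, 4}  B5 = {0, 1, 4}  B6 = {1, 3, 4}
Tree: B1–B2, B2–B3, B1–B4, B1–B5, B1–B6
Every bag has size at most 3, so the width is 3 − 1 = 2 and tw(G) ≤ 2. Conversely, {0, 1, 4} is a clique of size 3, and the vertices of any clique must share a bag in every tree decomposition; so some bag has ≥ 3 vertices and tw(G) ≥ 2. Combining the bounds, tw(G) = 2.

2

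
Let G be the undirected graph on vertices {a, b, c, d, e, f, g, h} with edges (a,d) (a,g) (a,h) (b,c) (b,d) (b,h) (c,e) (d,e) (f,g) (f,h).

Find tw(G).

2

A width-2 tree decomposition is:
Bags: B1 = {f, g, h}  B2 = {a, g, h}  B3 = {a, b, h}  B4 = {a, b, d}  B5 = {b, c, d}  B6 = {c, d, e}
Tree: B1–B2, B2–B3, B3–B4, B4–B5, B5–B6
The largest bag has 3 vertices, giving width 2; this decomposition certifies tw(G) ≤ 2. The edges f–g–a–h–f form a cycle, so G is not a tree and its treewidth is at least 2. Hence tw(G) = 2 exactly.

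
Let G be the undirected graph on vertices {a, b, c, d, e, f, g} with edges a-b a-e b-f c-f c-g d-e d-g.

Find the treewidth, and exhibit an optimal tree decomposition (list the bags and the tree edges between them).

Treewidth 2.
One such decomposition:
Bags: B1 = {d, e, g}  B2 = {a, e, g}  B3 = {a, b, g}  B4 = {b, f, g}  B5 = {c, f, g}
Tree: B1–B2, B2–B3, B3–B4, B4–B5

Every bag has size at most 3, so the width is 3 − 1 = 2 and tw(G) ≤ 2. Since g–d–e–a–b–f–c–g is a cycle in G, G is not acyclic. Forests are exactly the graphs of treewidth ≤ 1, so tw(G) ≥ 2. Therefore the treewidth is 2.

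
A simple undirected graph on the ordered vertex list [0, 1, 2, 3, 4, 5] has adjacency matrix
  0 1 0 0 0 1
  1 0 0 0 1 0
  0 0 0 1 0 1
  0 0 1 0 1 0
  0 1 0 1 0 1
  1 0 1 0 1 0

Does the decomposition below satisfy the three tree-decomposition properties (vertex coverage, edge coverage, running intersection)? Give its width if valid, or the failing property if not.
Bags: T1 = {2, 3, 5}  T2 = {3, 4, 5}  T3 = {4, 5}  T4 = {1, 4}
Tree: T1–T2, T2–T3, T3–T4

A tree decomposition must satisfy three properties: every vertex lies in some bag; for every edge, both endpoints lie together in some bag; and for every vertex, the bags containing it form a connected subtree. Here vertex 0 appears in no bag, so the decomposition is invalid.

No — vertex 0 appears in no bag.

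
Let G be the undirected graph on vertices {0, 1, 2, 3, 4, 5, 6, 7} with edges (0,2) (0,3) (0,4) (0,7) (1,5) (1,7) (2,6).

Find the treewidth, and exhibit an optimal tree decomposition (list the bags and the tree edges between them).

Treewidth 1.
Bags: B1 = {1, 7}  B2 = {0, 7}  B3 = {1, 5}  B4 = {0, 4}  B5 = {0, 2}  B6 = {2, 6}  B7 = {0, 3}
Tree: B1–B2, B1–B3, B2–B4, B2–B5, B5–B6, B5–B7

The largest bag has 2 vertices, giving width 1; this decomposition certifies tw(G) ≤ 1. G has an edge, so its treewidth is at least 1. The upper and lower bounds meet at 1, so that is the treewidth.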